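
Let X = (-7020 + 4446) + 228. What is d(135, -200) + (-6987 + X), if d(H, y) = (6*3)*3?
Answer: -9279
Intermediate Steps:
d(H, y) = 54 (d(H, y) = 18*3 = 54)
X = -2346 (X = -2574 + 228 = -2346)
d(135, -200) + (-6987 + X) = 54 + (-6987 - 2346) = 54 - 9333 = -9279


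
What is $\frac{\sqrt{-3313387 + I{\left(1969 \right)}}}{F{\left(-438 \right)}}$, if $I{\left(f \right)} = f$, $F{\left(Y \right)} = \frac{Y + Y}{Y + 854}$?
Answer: $- \frac{104 i \sqrt{3311418}}{219} \approx - 864.16 i$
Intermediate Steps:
$F{\left(Y \right)} = \frac{2 Y}{854 + Y}$
$\frac{\sqrt{-3313387 + I{\left(1969 \right)}}}{F{\left(-438 \right)}} = \frac{\sqrt{-3313387 + 1969}}{2 \left(-438\right) \frac{1}{854 - 438}} = \frac{\sqrt{-3311418}}{2 \left(-438\right) \frac{1}{416}} = \frac{i \sqrt{3311418}}{2 \left(-438\right) \frac{1}{416}} = \frac{i \sqrt{3311418}}{- \frac{219}{104}} = i \sqrt{3311418} \left(- \frac{104}{219}\right) = - \frac{104 i \sqrt{3311418}}{219}$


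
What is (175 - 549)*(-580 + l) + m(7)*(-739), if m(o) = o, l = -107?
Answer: 251765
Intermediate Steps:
(175 - 549)*(-580 + l) + m(7)*(-739) = (175 - 549)*(-580 - 107) + 7*(-739) = -374*(-687) - 5173 = 256938 - 5173 = 251765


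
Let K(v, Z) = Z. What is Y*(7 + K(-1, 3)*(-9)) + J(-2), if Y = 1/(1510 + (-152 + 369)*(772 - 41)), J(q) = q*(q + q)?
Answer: 1281076/160137 ≈ 7.9999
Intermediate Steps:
J(q) = 2*q² (J(q) = q*(2*q) = 2*q²)
Y = 1/160137 (Y = 1/(1510 + 217*731) = 1/(1510 + 158627) = 1/160137 ≈ 6.2447e-6)
Y*(7 + K(-1, 3)*(-9)) + J(-2) = (7 + 3*(-9))/160137 + 2*(-2)² = (7 - 27)/160137 + 2*4 = (1/160137)*(-20) + 8 = -20/160137 + 8 = 1281076/160137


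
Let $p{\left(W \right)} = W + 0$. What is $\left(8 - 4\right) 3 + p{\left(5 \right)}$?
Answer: $17$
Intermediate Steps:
$p{\left(W \right)} = W$
$\left(8 - 4\right) 3 + p{\left(5 \right)} = \left(8 - 4\right) 3 + 5 = 4 \cdot 3 + 5 = 12 + 5 = 17$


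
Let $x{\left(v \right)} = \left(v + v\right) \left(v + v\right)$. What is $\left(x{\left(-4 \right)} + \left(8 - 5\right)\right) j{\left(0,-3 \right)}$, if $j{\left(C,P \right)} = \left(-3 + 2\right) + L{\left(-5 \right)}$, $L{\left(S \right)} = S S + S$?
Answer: $1273$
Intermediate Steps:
$x{\left(v \right)} = 4 v^{2}$ ($x{\left(v \right)} = 2 v 2 v = 4 v^{2}$)
$L{\left(S \right)} = S + S^{2}$ ($L{\left(S \right)} = S^{2} + S = S + S^{2}$)
$j{\left(C,P \right)} = 19$ ($j{\left(C,P \right)} = \left(-3 + 2\right) - 5 \left(1 - 5\right) = -1 - -20 = -1 + 20 = 19$)
$\left(x{\left(-4 \right)} + \left(8 - 5\right)\right) j{\left(0,-3 \right)} = \left(4 \left(-4\right)^{2} + \left(8 - 5\right)\right) 19 = \left(4 \cdot 16 + \left(8 - 5\right)\right) 19 = \left(64 + 3\right) 19 = 67 \cdot 19 = 1273$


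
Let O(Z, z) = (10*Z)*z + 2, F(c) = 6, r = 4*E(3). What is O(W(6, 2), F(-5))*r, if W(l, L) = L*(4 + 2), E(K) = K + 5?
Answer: 23104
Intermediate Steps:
E(K) = 5 + K
W(l, L) = 6*L (W(l, L) = L*6 = 6*L)
r = 32 (r = 4*(5 + 3) = 4*8 = 32)
O(Z, z) = 2 + 10*Z*z (O(Z, z) = 10*Z*z + 2 = 2 + 10*Z*z)
O(W(6, 2), F(-5))*r = (2 + 10*(6*2)*6)*32 = (2 + 10*12*6)*32 = (2 + 720)*32 = 722*32 = 23104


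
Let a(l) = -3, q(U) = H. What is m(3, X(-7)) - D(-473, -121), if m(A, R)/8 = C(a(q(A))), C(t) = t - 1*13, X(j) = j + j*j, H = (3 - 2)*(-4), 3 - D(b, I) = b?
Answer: -604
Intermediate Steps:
D(b, I) = 3 - b
H = -4 (H = 1*(-4) = -4)
q(U) = -4
X(j) = j + j²
C(t) = -13 + t (C(t) = t - 13 = -13 + t)
m(A, R) = -128 (m(A, R) = 8*(-13 - 3) = 8*(-16) = -128)
m(3, X(-7)) - D(-473, -121) = -128 - (3 - 1*(-473)) = -128 - (3 + 473) = -128 - 1*476 = -128 - 476 = -604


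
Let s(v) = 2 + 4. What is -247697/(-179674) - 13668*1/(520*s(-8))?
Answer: -70123733/23357620 ≈ -3.0022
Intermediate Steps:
s(v) = 6
-247697/(-179674) - 13668*1/(520*s(-8)) = -247697/(-179674) - 13668/((6*(-40))*(-13)) = -247697*(-1/179674) - 13668/((-240*(-13))) = 247697/179674 - 13668/3120 = 247697/179674 - 13668*1/3120 = 247697/179674 - 1139/260 = -70123733/23357620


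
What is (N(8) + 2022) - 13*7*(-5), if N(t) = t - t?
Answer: 2477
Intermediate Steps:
N(t) = 0
(N(8) + 2022) - 13*7*(-5) = (0 + 2022) - 13*7*(-5) = 2022 - 91*(-5) = 2022 + 455 = 2477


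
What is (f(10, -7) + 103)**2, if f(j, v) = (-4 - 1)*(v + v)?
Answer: 29929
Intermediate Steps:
f(j, v) = -10*v
(f(10, -7) + 103)**2 = (-10*(-7) + 103)**2 = (70 + 103)**2 = 173**2 = 29929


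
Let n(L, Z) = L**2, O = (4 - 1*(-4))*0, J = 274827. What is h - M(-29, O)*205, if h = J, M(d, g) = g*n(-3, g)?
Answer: 274827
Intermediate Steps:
O = 0 (O = (4 + 4)*0 = 8*0 = 0)
M(d, g) = 9*g (M(d, g) = g*(-3)**2 = g*9 = 9*g)
h = 274827
h - M(-29, O)*205 = 274827 - 9*0*205 = 274827 - 0*205 = 274827 - 1*0 = 274827 + 0 = 274827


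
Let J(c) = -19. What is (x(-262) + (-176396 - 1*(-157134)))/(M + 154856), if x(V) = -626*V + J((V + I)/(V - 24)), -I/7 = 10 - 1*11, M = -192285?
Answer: -144731/37429 ≈ -3.8668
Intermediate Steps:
I = 7 (I = -7*(10 - 1*11) = -7*(10 - 11) = -7*(-1) = 7)
x(V) = -19 - 626*V (x(V) = -626*V - 19 = -19 - 626*V)
(x(-262) + (-176396 - 1*(-157134)))/(M + 154856) = ((-19 - 626*(-262)) + (-176396 - 1*(-157134)))/(-192285 + 154856) = ((-19 + 164012) + (-176396 + 157134))/(-37429) = (163993 - 19262)*(-1/37429) = 144731*(-1/37429) = -144731/37429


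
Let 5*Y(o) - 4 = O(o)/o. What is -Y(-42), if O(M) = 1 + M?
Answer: -209/210 ≈ -0.99524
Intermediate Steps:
Y(o) = ⅘ + (1 + o)/(5*o) (Y(o) = ⅘ + ((1 + o)/o)/5 = ⅘ + (1 + o)/(5*o))
-Y(-42) = -(⅕ - 42)/(-42) = -(-1)*(-209)/(42*5) = -1*209/210 = -209/210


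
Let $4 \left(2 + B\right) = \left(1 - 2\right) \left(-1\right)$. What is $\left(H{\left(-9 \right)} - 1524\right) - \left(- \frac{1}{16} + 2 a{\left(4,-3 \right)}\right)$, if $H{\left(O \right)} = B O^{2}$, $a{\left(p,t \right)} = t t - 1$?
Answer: $- \frac{26907}{16} \approx -1681.7$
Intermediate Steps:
$a{\left(p,t \right)} = -1 + t^{2}$ ($a{\left(p,t \right)} = t^{2} - 1 = -1 + t^{2}$)
$B = - \frac{7}{4}$ ($B = -2 + \frac{\left(1 - 2\right) \left(-1\right)}{4} = -2 + \frac{\left(-1\right) \left(-1\right)}{4} = -2 + \frac{1}{4} \cdot 1 = -2 + \frac{1}{4} = - \frac{7}{4} \approx -1.75$)
$H{\left(O \right)} = - \frac{7 O^{2}}{4}$
$\left(H{\left(-9 \right)} - 1524\right) - \left(- \frac{1}{16} + 2 a{\left(4,-3 \right)}\right) = \left(- \frac{7 \left(-9\right)^{2}}{4} - 1524\right) + \left(\frac{1}{16} - 2 \left(-1 + \left(-3\right)^{2}\right)\right) = \left(\left(- \frac{7}{4}\right) 81 - 1524\right) + \left(\frac{1}{16} - 2 \left(-1 + 9\right)\right) = \left(- \frac{567}{4} - 1524\right) + \left(\frac{1}{16} - 16\right) = - \frac{6663}{4} + \left(\frac{1}{16} - 16\right) = - \frac{6663}{4} - \frac{255}{16} = - \frac{26907}{16}$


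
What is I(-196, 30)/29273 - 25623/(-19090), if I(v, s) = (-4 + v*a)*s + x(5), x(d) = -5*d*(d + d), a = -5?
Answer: 1304244779/558821570 ≈ 2.3339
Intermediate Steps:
x(d) = -10*d² (x(d) = -5*d*2*d = -10*d²)
I(v, s) = -250 + s*(-4 - 5*v) (I(v, s) = (-4 + v*(-5))*s - 10*5² = (-4 - 5*v)*s - 10*25 = s*(-4 - 5*v) - 250 = -250 + s*(-4 - 5*v))
I(-196, 30)/29273 - 25623/(-19090) = (-250 - 4*30 - 5*30*(-196))/29273 - 25623/(-19090) = (-250 - 120 + 29400)*(1/29273) - 25623*(-1/19090) = 29030*(1/29273) + 25623/19090 = 29030/29273 + 25623/19090 = 1304244779/558821570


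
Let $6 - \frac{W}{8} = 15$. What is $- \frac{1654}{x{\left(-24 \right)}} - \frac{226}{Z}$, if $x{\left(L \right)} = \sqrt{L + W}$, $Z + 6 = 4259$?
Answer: $- \frac{226}{4253} + \frac{827 i \sqrt{6}}{12} \approx -0.053139 + 168.81 i$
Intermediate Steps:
$Z = 4253$ ($Z = -6 + 4259 = 4253$)
$W = -72$ ($W = 48 - 120 = -72$)
$x{\left(L \right)} = \sqrt{-72 + L}$ ($x{\left(L \right)} = \sqrt{L - 72} = \sqrt{-72 + L}$)
$- \frac{1654}{x{\left(-24 \right)}} - \frac{226}{Z} = - \frac{1654}{\sqrt{-72 - 24}} - \frac{226}{4253} = - \frac{1654}{\sqrt{-96}} - \frac{226}{4253} = - \frac{1654}{4 i \sqrt{6}} - \frac{226}{4253} = - 1654 \left(- \frac{i \sqrt{6}}{24}\right) - \frac{226}{4253} = \frac{827 i \sqrt{6}}{12} - \frac{226}{4253} = - \frac{226}{4253} + \frac{827 i \sqrt{6}}{12}$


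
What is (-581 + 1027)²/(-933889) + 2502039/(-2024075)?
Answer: -2739247602371/1890261377675 ≈ -1.4491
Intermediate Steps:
(-581 + 1027)²/(-933889) + 2502039/(-2024075) = 446²*(-1/933889) + 2502039*(-1/2024075) = 198916*(-1/933889) - 2502039/2024075 = -198916/933889 - 2502039/2024075 = -2739247602371/1890261377675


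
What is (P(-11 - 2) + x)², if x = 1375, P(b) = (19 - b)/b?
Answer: 318372649/169 ≈ 1.8839e+6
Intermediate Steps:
P(b) = (19 - b)/b
(P(-11 - 2) + x)² = ((19 - (-11 - 2))/(-11 - 2) + 1375)² = ((19 - 1*(-13))/(-13) + 1375)² = (-(19 + 13)/13 + 1375)² = (-1/13*32 + 1375)² = (-32/13 + 1375)² = (17843/13)² = 318372649/169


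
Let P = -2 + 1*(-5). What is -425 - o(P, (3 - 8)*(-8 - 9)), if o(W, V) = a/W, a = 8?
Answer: -2967/7 ≈ -423.86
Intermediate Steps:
P = -7 (P = -2 - 5 = -7)
o(W, V) = 8/W
-425 - o(P, (3 - 8)*(-8 - 9)) = -425 - 8/(-7) = -425 - 8*(-1)/7 = -425 - 1*(-8/7) = -425 + 8/7 = -2967/7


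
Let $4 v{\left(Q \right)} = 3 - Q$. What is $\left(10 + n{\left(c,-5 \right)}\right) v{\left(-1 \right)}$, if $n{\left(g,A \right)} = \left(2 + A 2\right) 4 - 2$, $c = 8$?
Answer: $-24$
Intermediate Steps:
$n{\left(g,A \right)} = 6 + 8 A$ ($n{\left(g,A \right)} = \left(2 + 2 A\right) 4 - 2 = \left(8 + 8 A\right) - 2 = 6 + 8 A$)
$v{\left(Q \right)} = \frac{3}{4} - \frac{Q}{4}$ ($v{\left(Q \right)} = \frac{3 - Q}{4} = \frac{3}{4} - \frac{Q}{4}$)
$\left(10 + n{\left(c,-5 \right)}\right) v{\left(-1 \right)} = \left(10 + \left(6 + 8 \left(-5\right)\right)\right) \left(\frac{3}{4} - - \frac{1}{4}\right) = \left(10 + \left(6 - 40\right)\right) \left(\frac{3}{4} + \frac{1}{4}\right) = \left(10 - 34\right) 1 = \left(-24\right) 1 = -24$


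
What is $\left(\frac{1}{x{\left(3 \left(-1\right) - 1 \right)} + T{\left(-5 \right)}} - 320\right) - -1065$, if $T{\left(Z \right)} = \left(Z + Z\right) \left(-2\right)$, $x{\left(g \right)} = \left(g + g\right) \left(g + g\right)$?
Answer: $\frac{62581}{84} \approx 745.01$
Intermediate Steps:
$x{\left(g \right)} = 4 g^{2}$ ($x{\left(g \right)} = 2 g 2 g = 4 g^{2}$)
$T{\left(Z \right)} = - 4 Z$ ($T{\left(Z \right)} = 2 Z \left(-2\right) = - 4 Z$)
$\left(\frac{1}{x{\left(3 \left(-1\right) - 1 \right)} + T{\left(-5 \right)}} - 320\right) - -1065 = \left(\frac{1}{4 \left(3 \left(-1\right) - 1\right)^{2} - -20} - 320\right) - -1065 = \left(\frac{1}{4 \left(-3 - 1\right)^{2} + 20} - 320\right) + 1065 = \left(\frac{1}{4 \left(-4\right)^{2} + 20} - 320\right) + 1065 = \left(\frac{1}{4 \cdot 16 + 20} - 320\right) + 1065 = \left(\frac{1}{64 + 20} - 320\right) + 1065 = \left(\frac{1}{84} - 320\right) + 1065 = - \frac{26879}{84} + 1065 = \frac{62581}{84}$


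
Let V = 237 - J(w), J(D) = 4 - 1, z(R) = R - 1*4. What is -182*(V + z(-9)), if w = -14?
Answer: -40222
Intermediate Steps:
z(R) = -4 + R (z(R) = R - 4 = -4 + R)
J(D) = 3
V = 234 (V = 237 - 1*3 = 237 - 3 = 234)
-182*(V + z(-9)) = -182*(234 + (-4 - 9)) = -182*(234 - 13) = -182*221 = -40222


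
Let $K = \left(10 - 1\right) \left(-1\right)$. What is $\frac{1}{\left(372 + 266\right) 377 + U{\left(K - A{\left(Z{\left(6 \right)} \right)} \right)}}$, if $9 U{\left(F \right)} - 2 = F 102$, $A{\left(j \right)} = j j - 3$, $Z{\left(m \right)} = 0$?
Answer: $\frac{9}{2164124} \approx 4.1587 \cdot 10^{-6}$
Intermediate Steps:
$A{\left(j \right)} = -3 + j^{2}$ ($A{\left(j \right)} = j^{2} - 3 = -3 + j^{2}$)
$K = -9$ ($K = 9 \left(-1\right) = -9$)
$U{\left(F \right)} = \frac{2}{9} + \frac{34 F}{3}$ ($U{\left(F \right)} = \frac{2}{9} + \frac{F 102}{9} = \frac{2}{9} + \frac{102 F}{9} = \frac{2}{9} + \frac{34 F}{3}$)
$\frac{1}{\left(372 + 266\right) 377 + U{\left(K - A{\left(Z{\left(6 \right)} \right)} \right)}} = \frac{1}{\left(372 + 266\right) 377 + \left(\frac{2}{9} + \frac{34 \left(-9 - \left(-3 + 0^{2}\right)\right)}{3}\right)} = \frac{1}{638 \cdot 377 + \left(\frac{2}{9} + \frac{34 \left(-9 - \left(-3 + 0\right)\right)}{3}\right)} = \frac{1}{240526 + \left(\frac{2}{9} + \frac{34 \left(-9 - -3\right)}{3}\right)} = \frac{1}{240526 + \left(\frac{2}{9} + \frac{34 \left(-9 + 3\right)}{3}\right)} = \frac{1}{240526 + \left(\frac{2}{9} + \frac{34}{3} \left(-6\right)\right)} = \frac{1}{240526 + \left(\frac{2}{9} - 68\right)} = \frac{1}{240526 - \frac{610}{9}} = \frac{1}{\frac{2164124}{9}} = \frac{9}{2164124}$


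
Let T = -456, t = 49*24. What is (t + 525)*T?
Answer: -775656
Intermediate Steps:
t = 1176
(t + 525)*T = (1176 + 525)*(-456) = 1701*(-456) = -775656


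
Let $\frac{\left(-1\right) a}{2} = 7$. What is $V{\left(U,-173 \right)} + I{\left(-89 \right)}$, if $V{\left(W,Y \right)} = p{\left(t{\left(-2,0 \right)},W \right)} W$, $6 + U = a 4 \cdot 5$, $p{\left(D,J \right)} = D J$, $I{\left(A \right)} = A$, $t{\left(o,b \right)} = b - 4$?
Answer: $-327273$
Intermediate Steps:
$a = -14$ ($a = \left(-2\right) 7 = -14$)
$t{\left(o,b \right)} = -4 + b$ ($t{\left(o,b \right)} = b - 4 = -4 + b$)
$U = -286$ ($U = -6 + \left(-14\right) 4 \cdot 5 = -6 - 280 = -286$)
$V{\left(W,Y \right)} = - 4 W^{2}$ ($V{\left(W,Y \right)} = \left(-4 + 0\right) W W = - 4 W W = - 4 W^{2}$)
$V{\left(U,-173 \right)} + I{\left(-89 \right)} = - 4 \left(-286\right)^{2} - 89 = \left(-4\right) 81796 - 89 = -327184 - 89 = -327273$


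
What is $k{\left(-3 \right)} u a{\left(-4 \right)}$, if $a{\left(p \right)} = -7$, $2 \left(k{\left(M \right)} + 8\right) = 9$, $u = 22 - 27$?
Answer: $- \frac{245}{2} \approx -122.5$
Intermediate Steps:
$u = -5$
$k{\left(M \right)} = - \frac{7}{2}$ ($k{\left(M \right)} = -8 + \frac{1}{2} \cdot 9 = -8 + \frac{9}{2} = - \frac{7}{2}$)
$k{\left(-3 \right)} u a{\left(-4 \right)} = \left(- \frac{7}{2}\right) \left(-5\right) \left(-7\right) = \frac{35}{2} \left(-7\right) = - \frac{245}{2}$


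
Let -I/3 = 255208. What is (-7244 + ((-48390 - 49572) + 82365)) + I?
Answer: -788465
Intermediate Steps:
I = -765624 (I = -3*255208 = -765624)
(-7244 + ((-48390 - 49572) + 82365)) + I = (-7244 + ((-48390 - 49572) + 82365)) - 765624 = (-7244 + (-97962 + 82365)) - 765624 = (-7244 - 15597) - 765624 = -22841 - 765624 = -788465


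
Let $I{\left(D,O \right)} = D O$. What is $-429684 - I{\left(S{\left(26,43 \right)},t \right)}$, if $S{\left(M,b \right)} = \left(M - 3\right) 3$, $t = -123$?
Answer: $-421197$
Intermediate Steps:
$S{\left(M,b \right)} = -9 + 3 M$ ($S{\left(M,b \right)} = \left(-3 + M\right) 3 = -9 + 3 M$)
$-429684 - I{\left(S{\left(26,43 \right)},t \right)} = -429684 - \left(-9 + 3 \cdot 26\right) \left(-123\right) = -429684 - \left(-9 + 78\right) \left(-123\right) = -429684 - 69 \left(-123\right) = -429684 - -8487 = -429684 + 8487 = -421197$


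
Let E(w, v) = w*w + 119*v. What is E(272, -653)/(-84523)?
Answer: 3723/84523 ≈ 0.044047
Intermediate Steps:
E(w, v) = w² + 119*v
E(272, -653)/(-84523) = (272² + 119*(-653))/(-84523) = (73984 - 77707)*(-1/84523) = -3723*(-1/84523) = 3723/84523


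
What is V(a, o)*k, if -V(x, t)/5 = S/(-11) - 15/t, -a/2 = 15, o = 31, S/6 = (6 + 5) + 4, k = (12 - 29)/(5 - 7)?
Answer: 251175/682 ≈ 368.29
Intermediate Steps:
k = 17/2 (k = -17/(-2) = -17*(-½) = 17/2 ≈ 8.5000)
S = 90 (S = 6*((6 + 5) + 4) = 6*(11 + 4) = 6*15 = 90)
a = -30 (a = -2*15 = -30)
V(x, t) = 450/11 + 75/t (V(x, t) = -5*(90/(-11) - 15/t) = -5*(90*(-1/11) - 15/t) = -5*(-90/11 - 15/t) = 450/11 + 75/t)
V(a, o)*k = (450/11 + 75/31)*(17/2) = (14775/341)*(17/2) = 251175/682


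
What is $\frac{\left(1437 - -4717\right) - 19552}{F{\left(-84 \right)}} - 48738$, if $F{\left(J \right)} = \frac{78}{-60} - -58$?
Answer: $- \frac{1322306}{27} \approx -48974.0$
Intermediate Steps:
$F{\left(J \right)} = \frac{567}{10}$ ($F{\left(J \right)} = 78 \left(- \frac{1}{60}\right) + 58 = - \frac{13}{10} + 58 = \frac{567}{10}$)
$\frac{\left(1437 - -4717\right) - 19552}{F{\left(-84 \right)}} - 48738 = \frac{\left(1437 - -4717\right) - 19552}{\frac{567}{10}} - 48738 = \left(\left(1437 + 4717\right) - 19552\right) \frac{10}{567} - 48738 = \left(6154 - 19552\right) \frac{10}{567} - 48738 = \left(-13398\right) \frac{10}{567} - 48738 = - \frac{6380}{27} - 48738 = - \frac{1322306}{27}$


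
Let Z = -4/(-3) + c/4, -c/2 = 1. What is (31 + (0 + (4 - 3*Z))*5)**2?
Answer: 5929/4 ≈ 1482.3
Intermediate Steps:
c = -2 (c = -2*1 = -2)
Z = 5/6 (Z = -4/(-3) - 2/4 = -4*(-1/3) - 2*1/4 = 4/3 - 1/2 = 5/6 ≈ 0.83333)
(31 + (0 + (4 - 3*Z))*5)**2 = (31 + (0 + (4 - 3*5/6))*5)**2 = (31 + (0 + (4 - 5/2))*5)**2 = (31 + (0 + 3/2)*5)**2 = (31 + (3/2)*5)**2 = (31 + 15/2)**2 = (77/2)**2 = 5929/4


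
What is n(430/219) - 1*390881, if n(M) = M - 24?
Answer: -85607765/219 ≈ -3.9090e+5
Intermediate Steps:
n(M) = -24 + M
n(430/219) - 1*390881 = (-24 + 430/219) - 1*390881 = (-24 + 430*(1/219)) - 390881 = (-24 + 430/219) - 390881 = -4826/219 - 390881 = -85607765/219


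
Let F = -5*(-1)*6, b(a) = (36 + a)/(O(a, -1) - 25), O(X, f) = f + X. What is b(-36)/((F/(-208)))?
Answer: 0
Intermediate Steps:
O(X, f) = X + f
b(a) = (36 + a)/(-26 + a) (b(a) = (36 + a)/((a - 1) - 25) = (36 + a)/((-1 + a) - 25) = (36 + a)/(-26 + a))
F = 30 (F = 5*6 = 30)
b(-36)/((F/(-208))) = ((36 - 36)/(-26 - 36))/((30/(-208))) = (0/(-62))/((-1/208*30)) = (-1/62*0)/(-15/104) = 0*(-104/15) = 0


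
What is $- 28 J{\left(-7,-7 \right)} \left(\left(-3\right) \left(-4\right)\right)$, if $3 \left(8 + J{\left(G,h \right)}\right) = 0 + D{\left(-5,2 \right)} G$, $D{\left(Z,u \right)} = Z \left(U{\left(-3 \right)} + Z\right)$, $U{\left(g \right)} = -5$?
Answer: $41888$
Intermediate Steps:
$D{\left(Z,u \right)} = Z \left(-5 + Z\right)$
$J{\left(G,h \right)} = -8 + \frac{50 G}{3}$ ($J{\left(G,h \right)} = -8 + \frac{0 + - 5 \left(-5 - 5\right) G}{3} = -8 + \frac{0 + \left(-5\right) \left(-10\right) G}{3} = -8 + \frac{0 + 50 G}{3} = -8 + \frac{50 G}{3}$)
$- 28 J{\left(-7,-7 \right)} \left(\left(-3\right) \left(-4\right)\right) = - 28 \left(-8 + \frac{50}{3} \left(-7\right)\right) \left(\left(-3\right) \left(-4\right)\right) = - 28 \left(-8 - \frac{350}{3}\right) 12 = \left(-28\right) \left(- \frac{374}{3}\right) 12 = \frac{10472}{3} \cdot 12 = 41888$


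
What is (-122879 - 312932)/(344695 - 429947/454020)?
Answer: -28266701460/22356856279 ≈ -1.2643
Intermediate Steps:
(-122879 - 312932)/(344695 - 429947/454020) = -435811/(344695 - 429947*1/454020) = -435811/(344695 - 61421/64860) = -435811/22356856279/64860 = -435811*64860/22356856279 = -28266701460/22356856279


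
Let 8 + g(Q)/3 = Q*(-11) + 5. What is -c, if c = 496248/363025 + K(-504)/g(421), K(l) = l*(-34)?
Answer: -16143888/120161275 ≈ -0.13435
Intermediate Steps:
K(l) = -34*l
g(Q) = -9 - 33*Q (g(Q) = -24 + 3*(Q*(-11) + 5) = -24 + 3*(-11*Q + 5) = -24 + 3*(5 - 11*Q) = -24 + (15 - 33*Q) = -9 - 33*Q)
c = 16143888/120161275 (c = 496248/363025 + (-34*(-504))/(-9 - 33*421) = 496248*(1/363025) + 17136/(-9 - 13893) = 496248/363025 + 17136/(-13902) = 496248/363025 + 17136*(-1/13902) = 496248/363025 - 408/331 = 16143888/120161275 ≈ 0.13435)
-c = -1*16143888/120161275 = -16143888/120161275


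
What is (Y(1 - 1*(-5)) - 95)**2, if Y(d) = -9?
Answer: 10816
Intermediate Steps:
(Y(1 - 1*(-5)) - 95)**2 = (-9 - 95)**2 = (-104)**2 = 10816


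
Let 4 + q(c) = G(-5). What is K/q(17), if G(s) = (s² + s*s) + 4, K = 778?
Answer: 389/25 ≈ 15.560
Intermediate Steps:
G(s) = 4 + 2*s² (G(s) = (s² + s²) + 4 = 2*s² + 4 = 4 + 2*s²)
q(c) = 50 (q(c) = -4 + (4 + 2*(-5)²) = -4 + (4 + 2*25) = -4 + (4 + 50) = -4 + 54 = 50)
K/q(17) = 778/50 = 778*(1/50) = 389/25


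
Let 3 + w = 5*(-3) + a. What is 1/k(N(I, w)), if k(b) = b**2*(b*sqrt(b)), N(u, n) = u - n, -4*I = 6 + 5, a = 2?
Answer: 128*sqrt(53)/7890481 ≈ 0.00011810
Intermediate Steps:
I = -11/4 (I = -(6 + 5)/4 = -1/4*11 = -11/4 ≈ -2.7500)
w = -16 (w = -3 + (5*(-3) + 2) = -3 + (-15 + 2) = -3 - 13 = -16)
k(b) = b**(7/2) (k(b) = b**2*b**(3/2) = b**(7/2))
1/k(N(I, w)) = 1/((-11/4 - 1*(-16))**(7/2)) = 1/((-11/4 + 16)**(7/2)) = 1/((53/4)**(7/2)) = 1/(148877*sqrt(53)/128) = 128*sqrt(53)/7890481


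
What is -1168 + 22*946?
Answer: 19644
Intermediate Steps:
-1168 + 22*946 = -1168 + 20812 = 19644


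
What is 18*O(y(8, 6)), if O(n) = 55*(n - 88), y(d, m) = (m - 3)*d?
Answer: -63360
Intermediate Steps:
y(d, m) = d*(-3 + m) (y(d, m) = (-3 + m)*d = d*(-3 + m))
O(n) = -4840 + 55*n (O(n) = 55*(-88 + n) = -4840 + 55*n)
18*O(y(8, 6)) = 18*(-4840 + 55*(8*(-3 + 6))) = 18*(-4840 + 55*(8*3)) = 18*(-4840 + 55*24) = 18*(-4840 + 1320) = 18*(-3520) = -63360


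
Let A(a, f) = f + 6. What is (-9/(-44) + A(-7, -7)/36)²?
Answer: 1225/39204 ≈ 0.031247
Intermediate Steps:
A(a, f) = 6 + f
(-9/(-44) + A(-7, -7)/36)² = (-9/(-44) + (6 - 7)/36)² = (-9*(-1/44) - 1*1/36)² = (9/44 - 1/36)² = (35/198)² = 1225/39204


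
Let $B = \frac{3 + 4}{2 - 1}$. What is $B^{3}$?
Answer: $343$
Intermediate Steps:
$B = 7$ ($B = \frac{7}{1} = 7 \cdot 1 = 7$)
$B^{3} = 7^{3} = 343$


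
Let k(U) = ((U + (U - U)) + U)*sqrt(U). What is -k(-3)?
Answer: 6*I*sqrt(3) ≈ 10.392*I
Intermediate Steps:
k(U) = 2*U**(3/2) (k(U) = ((U + 0) + U)*sqrt(U) = (U + U)*sqrt(U) = (2*U)*sqrt(U) = 2*U**(3/2))
-k(-3) = -2*(-3)**(3/2) = -2*(-3*I*sqrt(3)) = -(-6)*I*sqrt(3) = 6*I*sqrt(3)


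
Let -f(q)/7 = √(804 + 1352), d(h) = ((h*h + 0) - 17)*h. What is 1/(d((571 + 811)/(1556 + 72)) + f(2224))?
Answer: 4020109563885794104/30676475439343447392703 - 28508377766383104128*√11/30676475439343447392703 ≈ -0.0029512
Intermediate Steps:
d(h) = h*(-17 + h²) (d(h) = ((h² + 0) - 17)*h = (h² - 17)*h = (-17 + h²)*h = h*(-17 + h²))
f(q) = -98*√11 (f(q) = -7*√(804 + 1352) = -98*√11)
1/(d((571 + 811)/(1556 + 72)) + f(2224)) = 1/(((571 + 811)/(1556 + 72))*(-17 + ((571 + 811)/(1556 + 72))²) - 98*√11) = 1/((1382/1628)*(-17 + (1382/1628)²) - 98*√11) = 1/((1382*(1/1628))*(-17 + (1382*(1/1628))²) - 98*√11) = 1/(691*(-17 + (691/814)²)/814 - 98*√11) = 1/(691*(-17 + 477481/662596)/814 - 98*√11) = 1/((691/814)*(-10786651/662596) - 98*√11) = 1/(-7453575841/539353144 - 98*√11)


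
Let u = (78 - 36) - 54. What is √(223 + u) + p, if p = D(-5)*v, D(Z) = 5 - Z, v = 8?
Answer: 80 + √211 ≈ 94.526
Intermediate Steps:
u = -12 (u = 42 - 54 = -12)
p = 80 (p = (5 - 1*(-5))*8 = (5 + 5)*8 = 10*8 = 80)
√(223 + u) + p = √(223 - 12) + 80 = √211 + 80 = 80 + √211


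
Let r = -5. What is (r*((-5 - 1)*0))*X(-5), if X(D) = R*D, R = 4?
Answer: 0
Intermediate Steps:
X(D) = 4*D
(r*((-5 - 1)*0))*X(-5) = (-5*(-5 - 1)*0)*(4*(-5)) = -(-30)*0*(-20) = -5*0*(-20) = 0*(-20) = 0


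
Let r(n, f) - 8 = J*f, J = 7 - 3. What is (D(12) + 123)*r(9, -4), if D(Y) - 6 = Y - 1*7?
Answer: -1072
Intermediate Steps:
J = 4
D(Y) = -1 + Y (D(Y) = 6 + (Y - 1*7) = 6 + (Y - 7) = 6 + (-7 + Y) = -1 + Y)
r(n, f) = 8 + 4*f
(D(12) + 123)*r(9, -4) = ((-1 + 12) + 123)*(8 + 4*(-4)) = (11 + 123)*(8 - 16) = 134*(-8) = -1072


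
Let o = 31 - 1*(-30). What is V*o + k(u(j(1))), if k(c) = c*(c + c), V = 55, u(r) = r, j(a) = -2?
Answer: 3363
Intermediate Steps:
o = 61 (o = 31 + 30 = 61)
k(c) = 2*c² (k(c) = c*(2*c) = 2*c²)
V*o + k(u(j(1))) = 55*61 + 2*(-2)² = 3355 + 2*4 = 3355 + 8 = 3363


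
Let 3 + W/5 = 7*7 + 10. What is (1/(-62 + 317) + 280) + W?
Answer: 142801/255 ≈ 560.00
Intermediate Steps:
W = 280 (W = -15 + 5*(7*7 + 10) = -15 + 5*(49 + 10) = -15 + 5*59 = -15 + 295 = 280)
(1/(-62 + 317) + 280) + W = (1/(-62 + 317) + 280) + 280 = (1/255 + 280) + 280 = 71401/255 + 280 = 142801/255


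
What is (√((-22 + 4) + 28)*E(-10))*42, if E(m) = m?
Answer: -420*√10 ≈ -1328.2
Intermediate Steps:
(√((-22 + 4) + 28)*E(-10))*42 = (√((-22 + 4) + 28)*(-10))*42 = (√(-18 + 28)*(-10))*42 = (√10*(-10))*42 = -10*√10*42 = -420*√10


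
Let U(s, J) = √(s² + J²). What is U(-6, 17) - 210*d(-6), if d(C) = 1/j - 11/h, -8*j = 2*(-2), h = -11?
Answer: -630 + 5*√13 ≈ -611.97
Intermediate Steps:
j = ½ (j = -(-2)/4 = -⅛*(-4) = ½ ≈ 0.50000)
d(C) = 3 (d(C) = 1/(½) - 11/(-11) = 1*2 - 11*(-1/11) = 2 + 1 = 3)
U(s, J) = √(J² + s²)
U(-6, 17) - 210*d(-6) = √(17² + (-6)²) - 210*3 = √(289 + 36) - 630 = √325 - 630 = 5*√13 - 630 = -630 + 5*√13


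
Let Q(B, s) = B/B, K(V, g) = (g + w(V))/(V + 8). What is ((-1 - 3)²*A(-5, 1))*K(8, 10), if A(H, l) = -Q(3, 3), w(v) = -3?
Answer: -7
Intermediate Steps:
K(V, g) = (-3 + g)/(8 + V) (K(V, g) = (g - 3)/(V + 8) = (-3 + g)/(8 + V))
Q(B, s) = 1
A(H, l) = -1 (A(H, l) = -1*1 = -1)
((-1 - 3)²*A(-5, 1))*K(8, 10) = ((-1 - 3)²*(-1))*((-3 + 10)/(8 + 8)) = ((-4)²*(-1))*(7/16) = (16*(-1))*((1/16)*7) = -16*7/16 = -7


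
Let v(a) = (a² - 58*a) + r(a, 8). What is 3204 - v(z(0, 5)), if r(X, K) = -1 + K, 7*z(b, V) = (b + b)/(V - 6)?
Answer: 3197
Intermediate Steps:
z(b, V) = 2*b/(7*(-6 + V)) (z(b, V) = ((b + b)/(V - 6))/7 = ((2*b)/(-6 + V))/7 = (2*b/(-6 + V))/7 = 2*b/(7*(-6 + V)))
v(a) = 7 + a² - 58*a (v(a) = (a² - 58*a) + (-1 + 8) = (a² - 58*a) + 7 = 7 + a² - 58*a)
3204 - v(z(0, 5)) = 3204 - (7 + ((2/7)*0/(-6 + 5))² - 116*0/(7*(-6 + 5))) = 3204 - (7 + ((2/7)*0/(-1))² - 116*0/(7*(-1))) = 3204 - (7 + ((2/7)*0*(-1))² - 116*0*(-1)/7) = 3204 - (7 + 0² - 58*0) = 3204 - (7 + 0 + 0) = 3204 - 1*7 = 3204 - 7 = 3197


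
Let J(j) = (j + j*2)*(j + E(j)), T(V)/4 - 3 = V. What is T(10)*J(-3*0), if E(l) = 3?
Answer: 0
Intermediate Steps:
T(V) = 12 + 4*V
J(j) = 3*j*(3 + j) (J(j) = (j + j*2)*(j + 3) = (j + 2*j)*(3 + j) = (3*j)*(3 + j) = 3*j*(3 + j))
T(10)*J(-3*0) = (12 + 4*10)*(3*(-3*0)*(3 - 3*0)) = (12 + 40)*(3*0*(3 + 0)) = 52*(3*0*3) = 52*0 = 0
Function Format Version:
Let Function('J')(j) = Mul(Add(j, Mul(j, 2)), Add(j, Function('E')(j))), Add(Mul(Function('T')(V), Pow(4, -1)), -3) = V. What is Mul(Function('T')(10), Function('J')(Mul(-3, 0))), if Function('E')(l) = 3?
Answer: 0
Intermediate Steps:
Function('T')(V) = Add(12, Mul(4, V))
Function('J')(j) = Mul(3, j, Add(3, j)) (Function('J')(j) = Mul(Add(j, Mul(j, 2)), Add(j, 3)) = Mul(Add(j, Mul(2, j)), Add(3, j)) = Mul(Mul(3, j), Add(3, j)) = Mul(3, j, Add(3, j)))
Mul(Function('T')(10), Function('J')(Mul(-3, 0))) = Mul(Add(12, Mul(4, 10)), Mul(3, Mul(-3, 0), Add(3, Mul(-3, 0)))) = Mul(Add(12, 40), Mul(3, 0, Add(3, 0))) = Mul(52, Mul(3, 0, 3)) = Mul(52, 0) = 0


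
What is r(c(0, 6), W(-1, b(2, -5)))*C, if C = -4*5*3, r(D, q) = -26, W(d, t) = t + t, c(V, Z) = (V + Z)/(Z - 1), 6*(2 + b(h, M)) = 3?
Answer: 1560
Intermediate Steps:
b(h, M) = -3/2 (b(h, M) = -2 + (1/6)*3 = -2 + 1/2 = -3/2)
c(V, Z) = (V + Z)/(-1 + Z)
W(d, t) = 2*t
C = -60 (C = -20*3 = -60)
r(c(0, 6), W(-1, b(2, -5)))*C = -26*(-60) = 1560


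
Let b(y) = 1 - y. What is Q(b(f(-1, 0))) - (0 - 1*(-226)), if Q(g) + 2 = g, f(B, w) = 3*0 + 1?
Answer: -228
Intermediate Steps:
f(B, w) = 1 (f(B, w) = 0 + 1 = 1)
Q(g) = -2 + g
Q(b(f(-1, 0))) - (0 - 1*(-226)) = (-2 + (1 - 1*1)) - (0 - 1*(-226)) = (-2 + (1 - 1)) - (0 + 226) = (-2 + 0) - 1*226 = -2 - 226 = -228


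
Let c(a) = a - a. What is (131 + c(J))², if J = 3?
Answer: 17161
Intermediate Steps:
c(a) = 0
(131 + c(J))² = (131 + 0)² = 131² = 17161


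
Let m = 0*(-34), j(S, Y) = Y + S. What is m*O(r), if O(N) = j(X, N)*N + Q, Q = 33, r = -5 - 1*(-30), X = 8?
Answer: 0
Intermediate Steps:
j(S, Y) = S + Y
r = 25 (r = -5 + 30 = 25)
O(N) = 33 + N*(8 + N) (O(N) = (8 + N)*N + 33 = N*(8 + N) + 33 = 33 + N*(8 + N))
m = 0
m*O(r) = 0*(33 + 25*(8 + 25)) = 0*(33 + 25*33) = 0*(33 + 825) = 0*858 = 0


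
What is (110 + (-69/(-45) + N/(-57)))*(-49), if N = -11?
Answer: -520086/95 ≈ -5474.6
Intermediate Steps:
(110 + (-69/(-45) + N/(-57)))*(-49) = (110 + (-69/(-45) - 11/(-57)))*(-49) = (110 + (-69*(-1/45) - 11*(-1/57)))*(-49) = (110 + (23/15 + 11/57))*(-49) = (110 + 164/95)*(-49) = (10614/95)*(-49) = -520086/95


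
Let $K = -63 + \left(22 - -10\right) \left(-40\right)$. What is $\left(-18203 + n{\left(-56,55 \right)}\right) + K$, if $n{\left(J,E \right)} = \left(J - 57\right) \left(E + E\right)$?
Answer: $-31976$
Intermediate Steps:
$n{\left(J,E \right)} = 2 E \left(-57 + J\right)$ ($n{\left(J,E \right)} = \left(-57 + J\right) 2 E = 2 E \left(-57 + J\right)$)
$K = -1343$ ($K = -63 + \left(22 + 10\right) \left(-40\right) = -63 + 32 \left(-40\right) = -63 - 1280 = -1343$)
$\left(-18203 + n{\left(-56,55 \right)}\right) + K = \left(-18203 + 2 \cdot 55 \left(-57 - 56\right)\right) - 1343 = \left(-18203 + 2 \cdot 55 \left(-113\right)\right) - 1343 = \left(-18203 - 12430\right) - 1343 = -30633 - 1343 = -31976$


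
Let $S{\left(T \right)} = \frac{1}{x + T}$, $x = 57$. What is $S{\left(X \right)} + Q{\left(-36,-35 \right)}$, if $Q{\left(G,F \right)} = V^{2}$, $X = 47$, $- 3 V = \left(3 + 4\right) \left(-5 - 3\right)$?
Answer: $\frac{326153}{936} \approx 348.45$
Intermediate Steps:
$V = \frac{56}{3}$ ($V = - \frac{\left(3 + 4\right) \left(-5 - 3\right)}{3} = - \frac{7 \left(-8\right)}{3} = \left(- \frac{1}{3}\right) \left(-56\right) = \frac{56}{3} \approx 18.667$)
$S{\left(T \right)} = \frac{1}{57 + T}$
$Q{\left(G,F \right)} = \frac{3136}{9}$ ($Q{\left(G,F \right)} = \left(\frac{56}{3}\right)^{2} = \frac{3136}{9}$)
$S{\left(X \right)} + Q{\left(-36,-35 \right)} = \frac{1}{57 + 47} + \frac{3136}{9} = \frac{1}{104} + \frac{3136}{9} = \frac{326153}{936}$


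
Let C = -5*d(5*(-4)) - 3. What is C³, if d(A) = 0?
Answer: -27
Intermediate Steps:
C = -3 (C = -5*0 - 3 = 0 - 3 = -3)
C³ = (-3)³ = -27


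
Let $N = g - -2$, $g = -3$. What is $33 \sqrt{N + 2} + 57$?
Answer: $90$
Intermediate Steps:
$N = -1$ ($N = -3 - -2 = -3 + 2 = -1$)
$33 \sqrt{N + 2} + 57 = 33 \sqrt{-1 + 2} + 57 = 33 \sqrt{1} + 57 = 33 \cdot 1 + 57 = 33 + 57 = 90$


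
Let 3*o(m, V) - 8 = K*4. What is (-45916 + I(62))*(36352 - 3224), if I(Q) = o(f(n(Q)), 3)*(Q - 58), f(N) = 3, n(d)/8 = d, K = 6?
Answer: -4559075360/3 ≈ -1.5197e+9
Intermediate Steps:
n(d) = 8*d
o(m, V) = 32/3 (o(m, V) = 8/3 + (6*4)/3 = 8/3 + (⅓)*24 = 8/3 + 8 = 32/3)
I(Q) = -1856/3 + 32*Q/3 (I(Q) = 32*(Q - 58)/3 = 32*(-58 + Q)/3 = -1856/3 + 32*Q/3)
(-45916 + I(62))*(36352 - 3224) = (-45916 + (-1856/3 + (32/3)*62))*(36352 - 3224) = (-45916 + (-1856/3 + 1984/3))*33128 = (-45916 + 128/3)*33128 = -137620/3*33128 = -4559075360/3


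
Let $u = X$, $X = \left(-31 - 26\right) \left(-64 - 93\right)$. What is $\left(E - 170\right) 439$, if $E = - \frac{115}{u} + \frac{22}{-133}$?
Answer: $- \frac{4679949403}{62643} \approx -74708.0$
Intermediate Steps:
$X = 8949$ ($X = \left(-57\right) \left(-157\right) = 8949$)
$u = 8949$
$E = - \frac{11167}{62643}$ ($E = - \frac{115}{8949} + \frac{22}{-133} = \left(-115\right) \frac{1}{8949} + 22 \left(- \frac{1}{133}\right) = - \frac{115}{8949} - \frac{22}{133} = - \frac{11167}{62643} \approx -0.17826$)
$\left(E - 170\right) 439 = \left(- \frac{11167}{62643} - 170\right) 439 = \left(- \frac{10660477}{62643}\right) 439 = - \frac{4679949403}{62643}$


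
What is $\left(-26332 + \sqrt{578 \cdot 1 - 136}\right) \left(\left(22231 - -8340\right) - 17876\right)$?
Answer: $-334284740 + 12695 \sqrt{442} \approx -3.3402 \cdot 10^{8}$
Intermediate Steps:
$\left(-26332 + \sqrt{578 \cdot 1 - 136}\right) \left(\left(22231 - -8340\right) - 17876\right) = \left(-26332 + \sqrt{578 - 136}\right) \left(\left(22231 + 8340\right) - 17876\right) = \left(-26332 + \sqrt{442}\right) \left(30571 - 17876\right) = \left(-26332 + \sqrt{442}\right) 12695 = -334284740 + 12695 \sqrt{442}$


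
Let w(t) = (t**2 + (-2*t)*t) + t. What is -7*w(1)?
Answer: 0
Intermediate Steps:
w(t) = t - t**2 (w(t) = (t**2 - 2*t**2) + t = -t**2 + t = t - t**2)
-7*w(1) = -7*(1 - 1*1) = -7*(1 - 1) = -7*0 = 0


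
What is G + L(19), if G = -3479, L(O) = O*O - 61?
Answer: -3179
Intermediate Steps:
L(O) = -61 + O² (L(O) = O² - 61 = -61 + O²)
G + L(19) = -3479 + (-61 + 19²) = -3479 + (-61 + 361) = -3479 + 300 = -3179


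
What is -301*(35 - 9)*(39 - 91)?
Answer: 406952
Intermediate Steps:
-301*(35 - 9)*(39 - 91) = -7826*(-52) = -301*(-1352) = 406952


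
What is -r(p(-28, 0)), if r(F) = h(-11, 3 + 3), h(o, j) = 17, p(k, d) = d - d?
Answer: -17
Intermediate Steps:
p(k, d) = 0
r(F) = 17
-r(p(-28, 0)) = -1*17 = -17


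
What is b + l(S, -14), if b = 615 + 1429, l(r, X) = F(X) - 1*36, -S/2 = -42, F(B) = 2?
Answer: 2010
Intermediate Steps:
S = 84 (S = -2*(-42) = 84)
l(r, X) = -34 (l(r, X) = 2 - 1*36 = 2 - 36 = -34)
b = 2044
b + l(S, -14) = 2044 - 34 = 2010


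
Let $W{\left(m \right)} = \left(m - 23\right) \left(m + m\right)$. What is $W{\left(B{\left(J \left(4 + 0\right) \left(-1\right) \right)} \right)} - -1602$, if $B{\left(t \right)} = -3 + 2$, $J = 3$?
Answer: $1650$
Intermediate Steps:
$B{\left(t \right)} = -1$
$W{\left(m \right)} = 2 m \left(-23 + m\right)$ ($W{\left(m \right)} = \left(-23 + m\right) 2 m = 2 m \left(-23 + m\right)$)
$W{\left(B{\left(J \left(4 + 0\right) \left(-1\right) \right)} \right)} - -1602 = 2 \left(-1\right) \left(-23 - 1\right) - -1602 = 2 \left(-1\right) \left(-24\right) + 1602 = 48 + 1602 = 1650$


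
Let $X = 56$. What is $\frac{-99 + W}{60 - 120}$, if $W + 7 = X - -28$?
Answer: $\frac{11}{30} \approx 0.36667$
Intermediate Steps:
$W = 77$ ($W = -7 + \left(56 - -28\right) = -7 + \left(56 + 28\right) = -7 + 84 = 77$)
$\frac{-99 + W}{60 - 120} = \frac{-99 + 77}{60 - 120} = \frac{1}{-60} \left(-22\right) = \left(- \frac{1}{60}\right) \left(-22\right) = \frac{11}{30}$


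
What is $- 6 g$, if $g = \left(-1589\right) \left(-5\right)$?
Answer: $-47670$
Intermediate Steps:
$g = 7945$
$- 6 g = \left(-6\right) 7945 = -47670$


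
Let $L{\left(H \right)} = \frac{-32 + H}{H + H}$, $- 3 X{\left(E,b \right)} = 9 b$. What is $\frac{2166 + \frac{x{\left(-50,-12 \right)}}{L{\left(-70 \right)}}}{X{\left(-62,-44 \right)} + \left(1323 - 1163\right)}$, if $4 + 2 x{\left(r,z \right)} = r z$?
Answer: $\frac{65663}{7446} \approx 8.8186$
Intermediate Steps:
$x{\left(r,z \right)} = -2 + \frac{r z}{2}$
$X{\left(E,b \right)} = - 3 b$ ($X{\left(E,b \right)} = - \frac{9 b}{3} = - 3 b$)
$L{\left(H \right)} = \frac{-32 + H}{2 H}$
$\frac{2166 + \frac{x{\left(-50,-12 \right)}}{L{\left(-70 \right)}}}{X{\left(-62,-44 \right)} + \left(1323 - 1163\right)} = \frac{2166 + \frac{-2 + \frac{1}{2} \left(-50\right) \left(-12\right)}{\frac{1}{2} \frac{1}{-70} \left(-32 - 70\right)}}{\left(-3\right) \left(-44\right) + \left(1323 - 1163\right)} = \frac{2166 + \frac{-2 + 300}{\frac{1}{2} \left(- \frac{1}{70}\right) \left(-102\right)}}{132 + \left(1323 - 1163\right)} = \frac{2166 + \frac{298}{\frac{51}{70}}}{132 + 160} = \frac{2166 + 298 \cdot \frac{70}{51}}{292} = \left(2166 + \frac{20860}{51}\right) \frac{1}{292} = \frac{131326}{51} \cdot \frac{1}{292} = \frac{65663}{7446}$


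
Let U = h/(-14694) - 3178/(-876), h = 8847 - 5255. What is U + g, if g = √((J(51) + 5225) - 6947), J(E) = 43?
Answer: 3629245/1072662 + I*√1679 ≈ 3.3834 + 40.976*I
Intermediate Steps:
h = 3592
U = 3629245/1072662 (U = 3592/(-14694) - 3178/(-876) = 3592*(-1/14694) - 3178*(-1/876) = -1796/7347 + 1589/438 = 3629245/1072662 ≈ 3.3834)
g = I*√1679 (g = √((43 + 5225) - 6947) = √(5268 - 6947) = √(-1679) = I*√1679 ≈ 40.976*I)
U + g = 3629245/1072662 + I*√1679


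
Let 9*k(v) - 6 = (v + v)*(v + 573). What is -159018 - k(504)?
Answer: -838928/3 ≈ -2.7964e+5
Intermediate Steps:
k(v) = 2/3 + 2*v*(573 + v)/9 (k(v) = 2/3 + ((v + v)*(v + 573))/9 = 2/3 + ((2*v)*(573 + v))/9 = 2/3 + (2*v*(573 + v))/9 = 2/3 + 2*v*(573 + v)/9)
-159018 - k(504) = -159018 - (2/3 + (2/9)*504**2 + (382/3)*504) = -159018 - (2/3 + (2/9)*254016 + 64176) = -159018 - (2/3 + 56448 + 64176) = -159018 - 1*361874/3 = -159018 - 361874/3 = -838928/3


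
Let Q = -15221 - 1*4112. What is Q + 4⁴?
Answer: -19077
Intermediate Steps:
Q = -19333 (Q = -15221 - 4112 = -19333)
Q + 4⁴ = -19333 + 4⁴ = -19333 + 256 = -19077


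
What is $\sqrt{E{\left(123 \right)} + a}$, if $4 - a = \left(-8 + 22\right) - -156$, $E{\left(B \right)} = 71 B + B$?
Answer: $\sqrt{8690} \approx 93.22$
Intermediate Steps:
$E{\left(B \right)} = 72 B$
$a = -166$ ($a = 4 - \left(\left(-8 + 22\right) - -156\right) = 4 - \left(14 + 156\right) = 4 - 170 = -166$)
$\sqrt{E{\left(123 \right)} + a} = \sqrt{72 \cdot 123 - 166} = \sqrt{8856 - 166} = \sqrt{8690}$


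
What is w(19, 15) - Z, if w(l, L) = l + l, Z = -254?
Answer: 292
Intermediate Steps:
w(l, L) = 2*l
w(19, 15) - Z = 2*19 - 1*(-254) = 38 + 254 = 292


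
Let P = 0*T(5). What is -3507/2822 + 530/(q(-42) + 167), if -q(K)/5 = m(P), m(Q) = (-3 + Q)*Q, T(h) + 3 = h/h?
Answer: 909991/471274 ≈ 1.9309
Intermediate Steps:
T(h) = -2 (T(h) = -3 + h/h = -3 + 1 = -2)
P = 0 (P = 0*(-2) = 0)
m(Q) = Q*(-3 + Q)
q(K) = 0 (q(K) = -0*(-3 + 0) = -0*(-3) = -5*0 = 0)
-3507/2822 + 530/(q(-42) + 167) = -3507/2822 + 530/(0 + 167) = -3507*1/2822 + 530/167 = -3507/2822 + 530*(1/167) = -3507/2822 + 530/167 = 909991/471274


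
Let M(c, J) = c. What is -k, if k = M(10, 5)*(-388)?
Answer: 3880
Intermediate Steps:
k = -3880 (k = 10*(-388) = -3880)
-k = -1*(-3880) = 3880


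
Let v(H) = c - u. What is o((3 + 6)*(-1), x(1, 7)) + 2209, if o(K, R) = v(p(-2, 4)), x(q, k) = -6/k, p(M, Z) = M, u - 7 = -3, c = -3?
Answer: 2202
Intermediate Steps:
u = 4 (u = 7 - 3 = 4)
v(H) = -7 (v(H) = -3 - 1*4 = -3 - 4 = -7)
o(K, R) = -7
o((3 + 6)*(-1), x(1, 7)) + 2209 = -7 + 2209 = 2202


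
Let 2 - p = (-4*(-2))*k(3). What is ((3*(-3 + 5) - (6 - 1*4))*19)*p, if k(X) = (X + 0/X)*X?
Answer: -5320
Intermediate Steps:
k(X) = X² (k(X) = (X + 0)*X = X*X = X²)
p = -70 (p = 2 - (-4*(-2))*3² = 2 - 8*9 = 2 - 1*72 = 2 - 72 = -70)
((3*(-3 + 5) - (6 - 1*4))*19)*p = ((3*(-3 + 5) - (6 - 1*4))*19)*(-70) = ((3*2 - (6 - 4))*19)*(-70) = ((6 - 1*2)*19)*(-70) = ((6 - 2)*19)*(-70) = (4*19)*(-70) = 76*(-70) = -5320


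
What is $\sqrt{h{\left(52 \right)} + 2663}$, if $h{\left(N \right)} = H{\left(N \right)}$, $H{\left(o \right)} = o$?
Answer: $\sqrt{2715} \approx 52.106$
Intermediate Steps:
$h{\left(N \right)} = N$
$\sqrt{h{\left(52 \right)} + 2663} = \sqrt{52 + 2663} = \sqrt{2715}$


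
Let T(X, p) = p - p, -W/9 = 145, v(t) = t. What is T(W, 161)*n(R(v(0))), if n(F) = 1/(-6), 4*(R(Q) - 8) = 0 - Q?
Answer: 0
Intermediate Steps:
W = -1305 (W = -9*145 = -1305)
R(Q) = 8 - Q/4 (R(Q) = 8 + (0 - Q)/4 = 8 + (-Q)/4 = 8 - Q/4)
n(F) = -⅙
T(X, p) = 0
T(W, 161)*n(R(v(0))) = 0*(-⅙) = 0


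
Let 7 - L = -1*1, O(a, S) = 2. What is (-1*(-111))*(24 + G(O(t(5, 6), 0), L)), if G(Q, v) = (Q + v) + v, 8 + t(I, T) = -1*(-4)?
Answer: 4662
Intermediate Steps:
t(I, T) = -4 (t(I, T) = -8 - 1*(-4) = -8 + 4 = -4)
L = 8 (L = 7 - (-1) = 7 - 1*(-1) = 7 + 1 = 8)
G(Q, v) = Q + 2*v
(-1*(-111))*(24 + G(O(t(5, 6), 0), L)) = (-1*(-111))*(24 + (2 + 2*8)) = 111*(24 + (2 + 16)) = 111*(24 + 18) = 111*42 = 4662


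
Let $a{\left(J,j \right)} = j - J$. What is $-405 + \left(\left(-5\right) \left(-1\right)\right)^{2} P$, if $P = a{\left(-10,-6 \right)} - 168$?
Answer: $-4505$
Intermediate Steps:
$P = -164$ ($P = \left(-6 - -10\right) - 168 = \left(-6 + 10\right) - 168 = 4 - 168 = -164$)
$-405 + \left(\left(-5\right) \left(-1\right)\right)^{2} P = -405 + \left(\left(-5\right) \left(-1\right)\right)^{2} \left(-164\right) = -405 + 5^{2} \left(-164\right) = -405 + 25 \left(-164\right) = -405 - 4100 = -4505$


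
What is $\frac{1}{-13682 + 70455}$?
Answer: $\frac{1}{56773} \approx 1.7614 \cdot 10^{-5}$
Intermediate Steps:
$\frac{1}{-13682 + 70455} = \frac{1}{56773}$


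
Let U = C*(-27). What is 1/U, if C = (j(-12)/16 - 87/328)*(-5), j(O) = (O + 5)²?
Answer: 656/247725 ≈ 0.0026481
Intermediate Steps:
j(O) = (5 + O)²
C = -9175/656 (C = ((5 - 12)²/16 - 87/328)*(-5) = ((-7)²*(1/16) - 87*1/328)*(-5) = (49*(1/16) - 87/328)*(-5) = (49/16 - 87/328)*(-5) = (1835/656)*(-5) = -9175/656 ≈ -13.986)
U = 247725/656 (U = -9175/656*(-27) = 247725/656 ≈ 377.63)
1/U = 1/(247725/656) = 656/247725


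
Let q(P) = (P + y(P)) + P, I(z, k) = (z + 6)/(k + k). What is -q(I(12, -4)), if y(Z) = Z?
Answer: 27/4 ≈ 6.7500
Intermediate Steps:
I(z, k) = (6 + z)/(2*k) (I(z, k) = (6 + z)/((2*k)) = (6 + z)*(1/(2*k)) = (6 + z)/(2*k))
q(P) = 3*P (q(P) = (P + P) + P = 2*P + P = 3*P)
-q(I(12, -4)) = -3*(½)*(6 + 12)/(-4) = -3*(½)*(-¼)*18 = -3*(-9)/4 = -1*(-27/4) = 27/4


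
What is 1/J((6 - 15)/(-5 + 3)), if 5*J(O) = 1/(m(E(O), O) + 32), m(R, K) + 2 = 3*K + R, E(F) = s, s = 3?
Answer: 465/2 ≈ 232.50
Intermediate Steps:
E(F) = 3
m(R, K) = -2 + R + 3*K (m(R, K) = -2 + (3*K + R) = -2 + (R + 3*K) = -2 + R + 3*K)
J(O) = 1/(5*(33 + 3*O)) (J(O) = 1/(5*((-2 + 3 + 3*O) + 32)) = 1/(5*((1 + 3*O) + 32)) = 1/(5*(33 + 3*O)))
1/J((6 - 15)/(-5 + 3)) = 1/(1/(15*(11 + (6 - 15)/(-5 + 3)))) = 1/(1/(15*(11 - 9/(-2)))) = 1/(1/(15*(11 - 9*(-1/2)))) = 1/(1/(15*(11 + 9/2))) = 1/(1/(15*(31/2))) = 1/((1/15)*(2/31)) = 1/(2/465) = 465/2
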